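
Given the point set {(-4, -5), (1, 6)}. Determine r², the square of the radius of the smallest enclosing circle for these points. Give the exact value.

The smallest circle enclosing two points has them as diameter endpoints.
Centre = midpoint = (-1.5, 0.5); r² = |(-4, -5)−(1, 6)|²/4 = 146/4 = 36.5.

36.5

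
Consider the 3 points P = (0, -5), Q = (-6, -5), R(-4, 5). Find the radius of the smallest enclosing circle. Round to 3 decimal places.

Side lengths²: PQ² = 36, PR² = 116, QR² = 104.
Since PR² = 116 < 104 + 36 = 140, the triangle is acute, so the smallest enclosing circle is the circumcircle.
Circumcentre = (-3, -0.4), r² = 30.16.
r = √(30.16) ≈ 5.492.

5.492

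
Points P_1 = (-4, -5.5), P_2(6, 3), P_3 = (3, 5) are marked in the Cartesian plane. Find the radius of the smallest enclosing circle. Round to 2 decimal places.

Side lengths²: P_1P_2² = 172.25, P_1P_3² = 159.25, P_2P_3² = 13.
Since P_1P_2² = 172.25 ≥ 159.25 + 13 = 172.25, the angle opposite P_1P_2 is not acute, so the smallest enclosing circle has P_1P_2 as diameter.
Centre = midpoint of P_1P_2 = (1, -1.25), r² = 172.25/4 = 43.0625.
r = √(43.0625) ≈ 6.56.

6.56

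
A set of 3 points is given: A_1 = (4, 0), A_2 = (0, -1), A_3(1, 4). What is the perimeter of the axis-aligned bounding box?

Width = max x − min x = 4 − 0 = 4.
Height = max y − min y = 4 − (-1) = 5.
Perimeter = 2(4 + 5) = 18.

18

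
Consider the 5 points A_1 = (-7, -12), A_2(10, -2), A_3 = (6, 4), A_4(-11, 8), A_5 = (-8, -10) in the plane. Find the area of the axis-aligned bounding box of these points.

420

x ranges over [-11, 10], width 21.
y ranges over [-12, 8], height 20.
Area = 21 × 20 = 420.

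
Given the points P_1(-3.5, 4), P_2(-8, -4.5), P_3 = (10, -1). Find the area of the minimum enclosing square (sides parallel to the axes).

324

The bounding box has width 18 and height 8.5.
An axis-aligned square enclosing the set must have side ≥ max(width, height).
So the minimum side is max(18, 8.5) = 18.
Area = 18² = 324.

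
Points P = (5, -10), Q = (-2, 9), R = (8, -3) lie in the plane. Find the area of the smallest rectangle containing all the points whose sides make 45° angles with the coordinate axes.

156

In coordinates u = x + y, v = x − y the rectangle is axis-aligned; the map (x,y)→(u,v) scales areas by 2.
u-values: -5, 7, 5; range = 7 − (-5) = 12.
v-values: 15, -11, 11; range = 15 − (-11) = 26.
Area = (12 × 26) / 2 = 156.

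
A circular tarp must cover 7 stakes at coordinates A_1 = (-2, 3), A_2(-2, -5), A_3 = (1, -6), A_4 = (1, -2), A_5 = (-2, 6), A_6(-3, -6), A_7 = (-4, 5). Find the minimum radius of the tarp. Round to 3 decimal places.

The minimum enclosing circle is determined by three boundary points: A_3, A_5, A_6.
Their circumcentre is (-1, -0.125) with r² = 38.515625.
The farthest remaining point A_7 is at distance² 35.265625 ≤ 38.515625.
r = √(38.515625) ≈ 6.206.

6.206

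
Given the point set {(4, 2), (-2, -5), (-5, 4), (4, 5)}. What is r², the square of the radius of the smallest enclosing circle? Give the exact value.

A smallest enclosing disk is always determined by at most three of the input points on its boundary.
The minimum enclosing circle is determined by three boundary points: (-2, -5), (-5, 4), (4, 5).
Their circumcentre is (-1/14, 9/14) with r² = 3485/98.
The farthest remaining point (4, 2) is at distance² 1805/98 ≤ 3485/98.

3485/98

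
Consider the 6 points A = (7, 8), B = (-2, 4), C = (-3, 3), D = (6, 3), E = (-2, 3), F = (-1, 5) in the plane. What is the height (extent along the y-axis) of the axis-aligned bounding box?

max y = 8, min y = 3, so height = 5.

5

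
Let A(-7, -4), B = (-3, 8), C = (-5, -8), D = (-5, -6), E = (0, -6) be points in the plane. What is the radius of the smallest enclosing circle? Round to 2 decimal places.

8.06

By Welzl's lemma the MEC is supported by two points (diametrically opposite) or three points (on a circumcircle).
The farthest pair is B–C with squared distance 260. The circle on this segment as diameter has centre (-4, 0) and r² = 260/4 = 65.
Check A: distance² to centre = 25 ≤ 65, so it lies inside.
All remaining points lie in this disk, and no smaller disk contains both endpoints, so this is the minimum enclosing circle.
r = √65 ≈ 8.06.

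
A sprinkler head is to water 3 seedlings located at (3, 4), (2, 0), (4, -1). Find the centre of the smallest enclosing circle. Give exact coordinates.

(3.5, 1.5)

Call the three points A, B, C in the order given.
Side lengths²: AB² = 17, AC² = 26, BC² = 5.
Since AC² = 26 ≥ 17 + 5 = 22, the angle opposite AC is not acute, so the smallest enclosing circle has AC as diameter.
Centre = midpoint of AC = (3.5, 1.5), r² = 26/4 = 6.5.
Centre = (3.5, 1.5).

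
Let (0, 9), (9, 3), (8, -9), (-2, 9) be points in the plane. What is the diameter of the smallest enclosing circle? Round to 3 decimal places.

A smallest enclosing disk is always determined by at most three of the input points on its boundary.
The farthest pair is (8, -9)–(-2, 9) with squared distance 424. The circle on this segment as diameter has centre (3, 0) and r² = 424/4 = 106.
Check (0, 9): distance² to centre = 90 ≤ 106, so it lies inside.
All remaining points lie in this disk, and no smaller disk contains both endpoints, so this is the minimum enclosing circle.
Diameter = 2r = 2√106 ≈ 20.591.

20.591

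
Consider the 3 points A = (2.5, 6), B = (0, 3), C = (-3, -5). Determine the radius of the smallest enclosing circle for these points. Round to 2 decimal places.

Side lengths²: AB² = 15.25, AC² = 151.25, BC² = 73.
Since AC² = 151.25 ≥ 73 + 15.25 = 88.25, the angle opposite AC is not acute, so the smallest enclosing circle has AC as diameter.
Centre = midpoint of AC = (-0.25, 0.5), r² = 151.25/4 = 37.8125.
r = √(37.8125) ≈ 6.15.

6.15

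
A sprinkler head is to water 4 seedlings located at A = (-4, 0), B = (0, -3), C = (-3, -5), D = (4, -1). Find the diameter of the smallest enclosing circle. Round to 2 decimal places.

8.50

By Welzl's lemma the MEC is supported by two points (diametrically opposite) or three points (on a circumcircle).
The minimum enclosing circle is determined by three boundary points: A, C, D.
Their circumcentre is (-1/6, -11/6) with r² = 325/18.
The farthest remaining point B is at distance² 25/18 ≤ 325/18.
Diameter = 2r = 2√(325/18) ≈ 8.50.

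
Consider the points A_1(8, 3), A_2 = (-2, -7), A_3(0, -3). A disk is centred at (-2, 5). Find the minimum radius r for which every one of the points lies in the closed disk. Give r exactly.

12

The required radius is the distance from (-2, 5) to the farthest point.
Squared distances: 104, 144, 68.
Maximum is 144, attained at A_2.
r = √144 = 12.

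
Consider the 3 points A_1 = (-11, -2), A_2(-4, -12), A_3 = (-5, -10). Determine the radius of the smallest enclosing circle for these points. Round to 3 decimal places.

Side lengths²: A_1A_2² = 149, A_1A_3² = 100, A_2A_3² = 5.
Since A_1A_2² = 149 ≥ 100 + 5 = 105, the angle opposite A_1A_2 is not acute, so the smallest enclosing circle has A_1A_2 as diameter.
Centre = midpoint of A_1A_2 = (-7.5, -7), r² = 149/4 = 37.25.
r = √(37.25) ≈ 6.103.

6.103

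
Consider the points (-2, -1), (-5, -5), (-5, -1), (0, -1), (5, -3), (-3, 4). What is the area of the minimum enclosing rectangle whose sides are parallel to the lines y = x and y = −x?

90

In coordinates u = x + y, v = x − y the rectangle is axis-aligned; the map (x,y)→(u,v) scales areas by 2.
u-values: -3, -10, -6, -1, 2, 1; range = 2 − (-10) = 12.
v-values: -1, 0, -4, 1, 8, -7; range = 8 − (-7) = 15.
Area = (12 × 15) / 2 = 90.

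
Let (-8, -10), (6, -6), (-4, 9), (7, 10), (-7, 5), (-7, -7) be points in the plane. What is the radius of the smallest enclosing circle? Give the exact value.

12.5

The farthest pair is (-8, -10)–(7, 10) with squared distance 625. The circle on this segment as diameter has centre (-0.5, 0) and r² = 625/4 = 156.25.
Check (6, -6): distance² to centre = 78.25 ≤ 156.25, so it lies inside.
All remaining points lie in this disk, and no smaller disk contains both endpoints, so this is the minimum enclosing circle.
r = √(156.25) = 12.5.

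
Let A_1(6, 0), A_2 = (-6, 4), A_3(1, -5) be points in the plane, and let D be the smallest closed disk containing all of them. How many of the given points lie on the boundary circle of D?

3

Side lengths²: A_1A_2² = 160, A_1A_3² = 50, A_2A_3² = 130.
Since A_1A_2² = 160 < 130 + 50 = 180, the triangle is acute, so the smallest enclosing circle is the circumcircle.
Circumcentre = (-0.25, 1.25), r² = 40.625.
The points at distance exactly r from the centre are A_1, A_2, A_3 — 3 points.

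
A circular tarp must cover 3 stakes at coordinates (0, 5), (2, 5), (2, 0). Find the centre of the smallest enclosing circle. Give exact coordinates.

(1, 2.5)

Call the three points A, B, C in the order given.
Side lengths²: AB² = 4, AC² = 29, BC² = 25.
Since AC² = 29 ≥ 25 + 4 = 29, the angle opposite AC is not acute, so the smallest enclosing circle has AC as diameter.
Centre = midpoint of AC = (1, 2.5), r² = 29/4 = 7.25.
Centre = (1, 2.5).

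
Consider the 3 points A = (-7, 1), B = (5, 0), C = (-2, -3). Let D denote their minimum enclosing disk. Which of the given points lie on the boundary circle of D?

Side lengths²: AB² = 145, AC² = 41, BC² = 58.
Since AB² = 145 ≥ 58 + 41 = 99, the angle opposite AB is not acute, so the smallest enclosing circle has AB as diameter.
Centre = midpoint of AB = (-1, 0.5), r² = 145/4 = 36.25.
The points at distance exactly r from the centre are A, B — 2 points.

A, B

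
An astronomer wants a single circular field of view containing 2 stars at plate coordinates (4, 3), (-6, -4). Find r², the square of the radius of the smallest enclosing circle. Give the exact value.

The smallest circle enclosing two points has them as diameter endpoints.
Centre = midpoint = (-1, -0.5); r² = |(4, 3)−(-6, -4)|²/4 = 149/4 = 37.25.

37.25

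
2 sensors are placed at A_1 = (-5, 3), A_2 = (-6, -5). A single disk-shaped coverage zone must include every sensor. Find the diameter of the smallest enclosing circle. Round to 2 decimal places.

8.06

The smallest circle enclosing two points has them as diameter endpoints.
Centre = midpoint = (-5.5, -1); r² = |A_1A_2|²/4 = 65/4 = 16.25.
Diameter = 2r = 2√(16.25) ≈ 8.06.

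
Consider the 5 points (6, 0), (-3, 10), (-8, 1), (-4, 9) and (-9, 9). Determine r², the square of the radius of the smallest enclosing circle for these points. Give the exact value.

76.5

The minimum enclosing circle of a finite set is fixed by two of the points (as a diameter) or three (as a circumcircle).
The farthest pair is (6, 0)–(-9, 9) with squared distance 306. The circle on this segment as diameter has centre (-1.5, 4.5) and r² = 306/4 = 76.5.
Check (-3, 10): distance² to centre = 32.5 ≤ 76.5, so it lies inside.
All remaining points lie in this disk, and no smaller disk contains both endpoints, so this is the minimum enclosing circle.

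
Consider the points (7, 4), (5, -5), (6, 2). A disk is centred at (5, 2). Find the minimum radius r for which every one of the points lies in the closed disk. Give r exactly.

The required radius is the distance from (5, 2) to the farthest point.
Squared distances: 8, 49, 1.
Maximum is 49, attained at (5, -5).
r = √49 = 7.

7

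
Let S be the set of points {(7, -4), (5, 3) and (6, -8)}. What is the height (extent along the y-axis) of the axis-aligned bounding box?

max y = 3, min y = -8, so height = 11.

11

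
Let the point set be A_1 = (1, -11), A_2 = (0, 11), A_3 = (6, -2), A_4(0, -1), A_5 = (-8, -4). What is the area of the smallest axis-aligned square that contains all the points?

The bounding box has width 14 and height 22.
An axis-aligned square enclosing the set must have side ≥ max(width, height).
So the minimum side is max(14, 22) = 22.
Area = 22² = 484.

484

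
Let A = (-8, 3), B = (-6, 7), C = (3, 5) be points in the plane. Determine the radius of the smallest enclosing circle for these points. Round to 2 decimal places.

5.59

Side lengths²: AB² = 20, AC² = 125, BC² = 85.
Since AC² = 125 ≥ 85 + 20 = 105, the angle opposite AC is not acute, so the smallest enclosing circle has AC as diameter.
Centre = midpoint of AC = (-2.5, 4), r² = 125/4 = 31.25.
r = √(31.25) ≈ 5.59.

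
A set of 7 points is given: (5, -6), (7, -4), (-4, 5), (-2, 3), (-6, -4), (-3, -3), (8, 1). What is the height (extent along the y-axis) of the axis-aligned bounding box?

max y = 5, min y = -6, so height = 11.

11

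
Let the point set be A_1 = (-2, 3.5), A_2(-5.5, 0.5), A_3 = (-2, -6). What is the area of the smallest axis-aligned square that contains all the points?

The bounding box has width 3.5 and height 9.5.
An axis-aligned square enclosing the set must have side ≥ max(width, height).
So the minimum side is max(3.5, 9.5) = 9.5.
Area = 9.5² = 90.25.

90.25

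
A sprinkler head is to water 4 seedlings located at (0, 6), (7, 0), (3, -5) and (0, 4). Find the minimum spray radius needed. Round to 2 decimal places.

5.70

The farthest pair is (0, 6)–(3, -5) with squared distance 130. The circle on this segment as diameter has centre (1.5, 0.5) and r² = 130/4 = 32.5.
Check (7, 0): distance² to centre = 30.5 ≤ 32.5, so it lies inside.
All remaining points lie in this disk, and no smaller disk contains both endpoints, so this is the minimum enclosing circle.
r = √(32.5) ≈ 5.70.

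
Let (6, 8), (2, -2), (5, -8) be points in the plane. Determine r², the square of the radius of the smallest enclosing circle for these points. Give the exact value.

64.25

Call the three points A, B, C in the order given.
Side lengths²: AB² = 116, AC² = 257, BC² = 45.
Since AC² = 257 ≥ 116 + 45 = 161, the angle opposite AC is not acute, so the smallest enclosing circle has AC as diameter.
Centre = midpoint of AC = (5.5, 0), r² = 257/4 = 64.25.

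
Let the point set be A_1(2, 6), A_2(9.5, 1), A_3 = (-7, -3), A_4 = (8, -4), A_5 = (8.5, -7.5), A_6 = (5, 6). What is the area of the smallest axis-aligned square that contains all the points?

272.25

The bounding box has width 16.5 and height 13.5.
An axis-aligned square enclosing the set must have side ≥ max(width, height).
So the minimum side is max(16.5, 13.5) = 16.5.
Area = 16.5² = 272.25.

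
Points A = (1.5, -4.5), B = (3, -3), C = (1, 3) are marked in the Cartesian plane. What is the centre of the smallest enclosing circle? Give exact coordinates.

Side lengths²: AB² = 4.5, AC² = 56.5, BC² = 40.
Since AC² = 56.5 ≥ 40 + 4.5 = 44.5, the angle opposite AC is not acute, so the smallest enclosing circle has AC as diameter.
Centre = midpoint of AC = (1.25, -0.75), r² = 56.5/4 = 14.125.
Centre = (1.25, -0.75).

(1.25, -0.75)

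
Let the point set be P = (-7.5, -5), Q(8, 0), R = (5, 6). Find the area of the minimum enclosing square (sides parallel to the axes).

240.25

The bounding box has width 15.5 and height 11.
An axis-aligned square enclosing the set must have side ≥ max(width, height).
So the minimum side is max(15.5, 11) = 15.5.
Area = 15.5² = 240.25.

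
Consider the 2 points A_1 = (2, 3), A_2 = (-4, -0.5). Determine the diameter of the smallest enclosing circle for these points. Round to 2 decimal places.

6.95

The smallest circle enclosing two points has them as diameter endpoints.
Centre = midpoint = (-1, 1.25); r² = |A_1A_2|²/4 = 48.25/4 = 12.0625.
Diameter = 2r = 2√(12.0625) ≈ 6.95.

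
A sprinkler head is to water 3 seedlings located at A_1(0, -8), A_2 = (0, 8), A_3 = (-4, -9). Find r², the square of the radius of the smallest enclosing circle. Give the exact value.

Side lengths²: A_1A_2² = 256, A_1A_3² = 17, A_2A_3² = 305.
Since A_2A_3² = 305 ≥ 256 + 17 = 273, the angle opposite A_2A_3 is not acute, so the smallest enclosing circle has A_2A_3 as diameter.
Centre = midpoint of A_2A_3 = (-2, -0.5), r² = 305/4 = 76.25.

76.25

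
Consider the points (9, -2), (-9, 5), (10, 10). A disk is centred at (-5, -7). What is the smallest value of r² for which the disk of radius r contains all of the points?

514

The required radius is the distance from (-5, -7) to the farthest point.
Squared distances: 221, 160, 514.
Maximum is 514, attained at (10, 10).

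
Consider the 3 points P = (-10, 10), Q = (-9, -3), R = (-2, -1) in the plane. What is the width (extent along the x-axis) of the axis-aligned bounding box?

8

max x = -2, min x = -10, so width = 8.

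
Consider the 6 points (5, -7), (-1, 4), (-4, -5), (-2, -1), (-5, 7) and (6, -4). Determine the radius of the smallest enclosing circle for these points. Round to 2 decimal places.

8.60

The minimum enclosing circle of a finite set is fixed by two of the points (as a diameter) or three (as a circumcircle).
The farthest pair is (5, -7)–(-5, 7) with squared distance 296. The circle on this segment as diameter has centre (0, 0) and r² = 296/4 = 74.
Check (-1, 4): distance² to centre = 17 ≤ 74, so it lies inside.
All remaining points lie in this disk, and no smaller disk contains both endpoints, so this is the minimum enclosing circle.
r = √74 ≈ 8.60.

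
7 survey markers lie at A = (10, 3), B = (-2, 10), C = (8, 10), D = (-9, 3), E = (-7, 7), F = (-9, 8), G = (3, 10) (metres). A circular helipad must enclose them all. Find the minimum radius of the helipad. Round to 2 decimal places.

9.82

The minimum enclosing circle of a finite set is fixed by two of the points (as a diameter) or three (as a circumcircle).
The farthest pair is A–F with squared distance 386. The circle on this segment as diameter has centre (0.5, 5.5) and r² = 386/4 = 96.5.
Check B: distance² to centre = 26.5 ≤ 96.5, so it lies inside.
All remaining points lie in this disk, and no smaller disk contains both endpoints, so this is the minimum enclosing circle.
r = √(96.5) ≈ 9.82.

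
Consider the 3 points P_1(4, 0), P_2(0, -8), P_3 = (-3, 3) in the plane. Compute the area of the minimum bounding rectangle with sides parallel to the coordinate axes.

77

x ranges over [-3, 4], width 7.
y ranges over [-8, 3], height 11.
Area = 7 × 11 = 77.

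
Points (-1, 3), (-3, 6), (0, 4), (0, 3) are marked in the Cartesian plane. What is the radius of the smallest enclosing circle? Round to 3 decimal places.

2.121

The minimum enclosing circle of a finite set is fixed by two of the points (as a diameter) or three (as a circumcircle).
The farthest pair is (-3, 6)–(0, 3) with squared distance 18. The circle on this segment as diameter has centre (-1.5, 4.5) and r² = 18/4 = 4.5.
Check (-1, 3): distance² to centre = 2.5 ≤ 4.5, so it lies inside.
All remaining points lie in this disk, and no smaller disk contains both endpoints, so this is the minimum enclosing circle.
r = √(4.5) ≈ 2.121.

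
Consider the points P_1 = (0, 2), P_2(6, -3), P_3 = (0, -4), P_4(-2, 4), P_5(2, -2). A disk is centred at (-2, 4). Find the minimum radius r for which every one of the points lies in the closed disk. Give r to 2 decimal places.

10.63

The required radius is the distance from (-2, 4) to the farthest point.
Squared distances: 8, 113, 68, 0, 52.
Maximum is 113, attained at P_2.
r = √113 ≈ 10.63.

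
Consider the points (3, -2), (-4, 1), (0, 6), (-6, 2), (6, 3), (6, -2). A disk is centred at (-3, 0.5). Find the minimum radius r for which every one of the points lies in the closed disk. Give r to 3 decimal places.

9.341

The required radius is the distance from (-3, 0.5) to the farthest point.
Squared distances: 42.25, 1.25, 39.25, 11.25, 87.25, 87.25.
Maximum is 87.25, attained at (6, 3).
r = √(87.25) ≈ 9.341.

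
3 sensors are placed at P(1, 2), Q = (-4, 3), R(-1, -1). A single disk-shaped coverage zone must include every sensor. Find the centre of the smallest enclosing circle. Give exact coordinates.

(-57/34, 55/34)

Side lengths²: PQ² = 26, PR² = 13, QR² = 25.
Since PQ² = 26 < 25 + 13 = 38, the triangle is acute, so the smallest enclosing circle is the circumcircle.
Circumcentre = (-57/34, 55/34), r² = 4225/578.
Centre = (-57/34, 55/34).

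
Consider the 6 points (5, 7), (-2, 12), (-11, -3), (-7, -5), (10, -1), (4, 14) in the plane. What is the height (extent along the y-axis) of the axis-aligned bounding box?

max y = 14, min y = -5, so height = 19.

19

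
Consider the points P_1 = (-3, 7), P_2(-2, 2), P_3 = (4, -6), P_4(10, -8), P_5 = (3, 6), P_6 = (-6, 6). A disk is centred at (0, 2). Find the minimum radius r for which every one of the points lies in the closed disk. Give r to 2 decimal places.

The required radius is the distance from (0, 2) to the farthest point.
Squared distances: 34, 4, 80, 200, 25, 52.
Maximum is 200, attained at P_4.
r = √200 ≈ 14.14.

14.14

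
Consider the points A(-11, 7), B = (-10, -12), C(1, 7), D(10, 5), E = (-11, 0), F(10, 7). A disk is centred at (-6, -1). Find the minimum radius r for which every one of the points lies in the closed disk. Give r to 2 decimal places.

17.89

The required radius is the distance from (-6, -1) to the farthest point.
Squared distances: 89, 137, 113, 292, 26, 320.
Maximum is 320, attained at F.
r = √320 ≈ 17.89.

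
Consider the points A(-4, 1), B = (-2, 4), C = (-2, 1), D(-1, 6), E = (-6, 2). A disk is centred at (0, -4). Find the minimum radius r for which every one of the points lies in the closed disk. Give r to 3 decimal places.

The required radius is the distance from (0, -4) to the farthest point.
Squared distances: 41, 68, 29, 101, 72.
Maximum is 101, attained at D.
r = √101 ≈ 10.050.

10.050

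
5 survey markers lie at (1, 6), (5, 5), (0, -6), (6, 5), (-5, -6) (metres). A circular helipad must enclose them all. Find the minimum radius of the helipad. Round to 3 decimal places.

7.778

By Welzl's lemma the MEC is supported by two points (diametrically opposite) or three points (on a circumcircle).
The farthest pair is (6, 5)–(-5, -6) with squared distance 242. The circle on this segment as diameter has centre (0.5, -0.5) and r² = 242/4 = 60.5.
Check (1, 6): distance² to centre = 42.5 ≤ 60.5, so it lies inside.
All remaining points lie in this disk, and no smaller disk contains both endpoints, so this is the minimum enclosing circle.
r = √(60.5) ≈ 7.778.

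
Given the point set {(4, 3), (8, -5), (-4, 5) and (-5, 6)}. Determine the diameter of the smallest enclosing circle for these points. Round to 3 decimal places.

The farthest pair is (8, -5)–(-5, 6) with squared distance 290. The circle on this segment as diameter has centre (1.5, 0.5) and r² = 290/4 = 72.5.
Check (4, 3): distance² to centre = 12.5 ≤ 72.5, so it lies inside.
All remaining points lie in this disk, and no smaller disk contains both endpoints, so this is the minimum enclosing circle.
Diameter = 2r = 2√(72.5) ≈ 17.029.

17.029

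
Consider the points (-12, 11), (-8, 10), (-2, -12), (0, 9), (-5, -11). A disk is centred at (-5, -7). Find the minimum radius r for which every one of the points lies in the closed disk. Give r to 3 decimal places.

19.313

The required radius is the distance from (-5, -7) to the farthest point.
Squared distances: 373, 298, 34, 281, 16.
Maximum is 373, attained at (-12, 11).
r = √373 ≈ 19.313.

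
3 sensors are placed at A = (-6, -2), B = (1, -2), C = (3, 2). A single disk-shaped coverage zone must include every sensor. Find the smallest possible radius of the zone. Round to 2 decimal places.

Side lengths²: AB² = 49, AC² = 97, BC² = 20.
Since AC² = 97 ≥ 49 + 20 = 69, the angle opposite AC is not acute, so the smallest enclosing circle has AC as diameter.
Centre = midpoint of AC = (-1.5, 0), r² = 97/4 = 24.25.
r = √(24.25) ≈ 4.92.

4.92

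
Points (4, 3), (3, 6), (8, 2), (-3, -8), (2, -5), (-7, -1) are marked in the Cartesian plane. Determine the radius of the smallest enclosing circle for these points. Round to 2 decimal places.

7.84

The minimum enclosing circle of a finite set is fixed by two of the points (as a diameter) or three (as a circumcircle).
The minimum enclosing circle is determined by three boundary points: (8, 2), (-3, -8), (-7, -1).
Their circumcentre is (5/6, -7/6) with r² = 1105/18.
The farthest remaining point (3, 6) is at distance² 1009/18 ≤ 1105/18.
r = √(1105/18) ≈ 7.84.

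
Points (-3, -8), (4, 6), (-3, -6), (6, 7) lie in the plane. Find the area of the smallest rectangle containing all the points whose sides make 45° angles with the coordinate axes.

84

In coordinates u = x + y, v = x − y the rectangle is axis-aligned; the map (x,y)→(u,v) scales areas by 2.
u-values: -11, 10, -9, 13; range = 13 − (-11) = 24.
v-values: 5, -2, 3, -1; range = 5 − (-2) = 7.
Area = (24 × 7) / 2 = 84.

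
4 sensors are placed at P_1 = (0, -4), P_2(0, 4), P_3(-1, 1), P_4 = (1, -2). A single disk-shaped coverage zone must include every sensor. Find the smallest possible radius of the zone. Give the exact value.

The farthest pair is P_1–P_2 with squared distance 64. The circle on this segment as diameter has centre (0, 0) and r² = 64/4 = 16.
Check P_3: distance² to centre = 2 ≤ 16, so it lies inside.
All remaining points lie in this disk, and no smaller disk contains both endpoints, so this is the minimum enclosing circle.
r = √16 = 4.

4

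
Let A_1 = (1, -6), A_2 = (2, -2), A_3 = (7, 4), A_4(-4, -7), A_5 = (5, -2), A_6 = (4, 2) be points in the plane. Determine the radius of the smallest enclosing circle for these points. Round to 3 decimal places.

7.778

A smallest enclosing disk is always determined by at most three of the input points on its boundary.
The farthest pair is A_3–A_4 with squared distance 242. The circle on this segment as diameter has centre (1.5, -1.5) and r² = 242/4 = 60.5.
Check A_1: distance² to centre = 20.5 ≤ 60.5, so it lies inside.
All remaining points lie in this disk, and no smaller disk contains both endpoints, so this is the minimum enclosing circle.
r = √(60.5) ≈ 7.778.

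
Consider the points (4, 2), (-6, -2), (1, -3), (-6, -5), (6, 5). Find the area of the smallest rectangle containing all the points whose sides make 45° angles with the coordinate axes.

In coordinates u = x + y, v = x − y the rectangle is axis-aligned; the map (x,y)→(u,v) scales areas by 2.
u-values: 6, -8, -2, -11, 11; range = 11 − (-11) = 22.
v-values: 2, -4, 4, -1, 1; range = 4 − (-4) = 8.
Area = (22 × 8) / 2 = 88.

88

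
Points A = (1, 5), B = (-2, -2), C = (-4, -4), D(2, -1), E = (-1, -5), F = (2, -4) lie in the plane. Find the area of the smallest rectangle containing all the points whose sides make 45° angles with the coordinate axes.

In coordinates u = x + y, v = x − y the rectangle is axis-aligned; the map (x,y)→(u,v) scales areas by 2.
u-values: 6, -4, -8, 1, -6, -2; range = 6 − (-8) = 14.
v-values: -4, 0, 0, 3, 4, 6; range = 6 − (-4) = 10.
Area = (14 × 10) / 2 = 70.

70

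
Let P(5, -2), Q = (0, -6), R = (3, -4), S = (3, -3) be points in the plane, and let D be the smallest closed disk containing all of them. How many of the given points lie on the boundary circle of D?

The minimum enclosing circle of a finite set is fixed by two of the points (as a diameter) or three (as a circumcircle).
The farthest pair is P–Q with squared distance 41. The circle on this segment as diameter has centre (2.5, -4) and r² = 41/4 = 10.25.
Check R: distance² to centre = 0.25 ≤ 10.25, so it lies inside.
All remaining points lie in this disk, and no smaller disk contains both endpoints, so this is the minimum enclosing circle.
The points at distance exactly r from the centre are P, Q — 2 points.

2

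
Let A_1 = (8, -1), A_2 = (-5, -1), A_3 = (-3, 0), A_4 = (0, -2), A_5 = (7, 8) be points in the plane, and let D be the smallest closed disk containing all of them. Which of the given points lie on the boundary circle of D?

A_1, A_2, A_5

The minimum enclosing circle is determined by three boundary points: A_1, A_2, A_5.
Their circumcentre is (1.5, 17/6) with r² = 1025/18.
The farthest remaining point A_3 is at distance² 509/18 ≤ 1025/18.
The points at distance exactly r from the centre are A_1, A_2, A_5 — 3 points.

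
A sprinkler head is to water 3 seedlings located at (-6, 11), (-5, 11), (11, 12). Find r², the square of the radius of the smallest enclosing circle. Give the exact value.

Call the three points A, B, C in the order given.
Side lengths²: AB² = 1, AC² = 290, BC² = 257.
Since AC² = 290 ≥ 257 + 1 = 258, the angle opposite AC is not acute, so the smallest enclosing circle has AC as diameter.
Centre = midpoint of AC = (2.5, 11.5), r² = 290/4 = 72.5.

72.5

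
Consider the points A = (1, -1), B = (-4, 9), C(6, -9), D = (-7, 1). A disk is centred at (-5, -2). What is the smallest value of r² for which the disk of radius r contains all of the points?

170

The required radius is the distance from (-5, -2) to the farthest point.
Squared distances: 37, 122, 170, 13.
Maximum is 170, attained at C.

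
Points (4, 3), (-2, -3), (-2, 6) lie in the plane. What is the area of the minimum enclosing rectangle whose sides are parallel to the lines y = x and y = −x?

In coordinates u = x + y, v = x − y the rectangle is axis-aligned; the map (x,y)→(u,v) scales areas by 2.
u-values: 7, -5, 4; range = 7 − (-5) = 12.
v-values: 1, 1, -8; range = 1 − (-8) = 9.
Area = (12 × 9) / 2 = 54.

54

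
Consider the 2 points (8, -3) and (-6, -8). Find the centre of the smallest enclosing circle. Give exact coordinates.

(1, -5.5)

The smallest circle enclosing two points has them as diameter endpoints.
Centre = midpoint = (1, -5.5); r² = |(8, -3)−(-6, -8)|²/4 = 221/4 = 55.25.
Centre = (1, -5.5).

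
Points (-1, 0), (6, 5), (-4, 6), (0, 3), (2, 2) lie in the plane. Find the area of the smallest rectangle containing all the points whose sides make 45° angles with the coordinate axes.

66

In coordinates u = x + y, v = x − y the rectangle is axis-aligned; the map (x,y)→(u,v) scales areas by 2.
u-values: -1, 11, 2, 3, 4; range = 11 − (-1) = 12.
v-values: -1, 1, -10, -3, 0; range = 1 − (-10) = 11.
Area = (12 × 11) / 2 = 66.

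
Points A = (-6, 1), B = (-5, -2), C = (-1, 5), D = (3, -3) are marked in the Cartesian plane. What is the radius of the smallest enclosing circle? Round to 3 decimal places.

By Welzl's lemma the MEC is supported by two points (diametrically opposite) or three points (on a circumcircle).
The minimum enclosing circle is determined by three boundary points: A, C, D.
Their circumcentre is (-15/14, -1/28) with r² = 19885/784.
The farthest remaining point B is at distance² 15125/784 ≤ 19885/784.
r = √(19885/784) ≈ 5.036.

5.036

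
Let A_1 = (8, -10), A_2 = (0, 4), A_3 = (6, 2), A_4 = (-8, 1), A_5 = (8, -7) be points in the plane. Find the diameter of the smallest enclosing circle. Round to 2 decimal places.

A smallest enclosing disk is always determined by at most three of the input points on its boundary.
The farthest pair is A_1–A_4 with squared distance 377. The circle on this segment as diameter has centre (0, -4.5) and r² = 377/4 = 94.25.
Check A_2: distance² to centre = 72.25 ≤ 94.25, so it lies inside.
All remaining points lie in this disk, and no smaller disk contains both endpoints, so this is the minimum enclosing circle.
Diameter = 2r = 2√(94.25) ≈ 19.42.

19.42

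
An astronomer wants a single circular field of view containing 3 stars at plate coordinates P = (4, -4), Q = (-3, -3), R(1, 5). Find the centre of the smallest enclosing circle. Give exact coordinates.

(1, 0)

Side lengths²: PQ² = 50, PR² = 90, QR² = 80.
Since PR² = 90 < 80 + 50 = 130, the triangle is acute, so the smallest enclosing circle is the circumcircle.
Circumcentre = (1, 0), r² = 25.
Centre = (1, 0).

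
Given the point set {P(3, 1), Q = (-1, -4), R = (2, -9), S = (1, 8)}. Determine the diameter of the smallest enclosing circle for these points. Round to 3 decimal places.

17.029

By Welzl's lemma the MEC is supported by two points (diametrically opposite) or three points (on a circumcircle).
The farthest pair is R–S with squared distance 290. The circle on this segment as diameter has centre (1.5, -0.5) and r² = 290/4 = 72.5.
Check P: distance² to centre = 4.5 ≤ 72.5, so it lies inside.
All remaining points lie in this disk, and no smaller disk contains both endpoints, so this is the minimum enclosing circle.
Diameter = 2r = 2√(72.5) ≈ 17.029.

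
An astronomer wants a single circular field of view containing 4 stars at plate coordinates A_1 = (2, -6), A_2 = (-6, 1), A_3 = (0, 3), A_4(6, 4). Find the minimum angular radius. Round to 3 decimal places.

A smallest enclosing disk is always determined by at most three of the input points on its boundary.
The minimum enclosing circle is determined by three boundary points: A_1, A_2, A_4.
Their circumcentre is (19/36, 7/18) with r² = 55709/1296.
The farthest remaining point A_3 is at distance² 9197/1296 ≤ 55709/1296.
r = √(55709/1296) ≈ 6.556.

6.556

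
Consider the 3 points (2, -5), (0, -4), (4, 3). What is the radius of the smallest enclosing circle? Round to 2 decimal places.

4.13

Call the three points A, B, C in the order given.
Side lengths²: AB² = 5, AC² = 68, BC² = 65.
Since AC² = 68 < 65 + 5 = 70, the triangle is acute, so the smallest enclosing circle is the circumcircle.
Circumcentre = (25/9, -17/18), r² = 5525/324.
r = √(5525/324) ≈ 4.13.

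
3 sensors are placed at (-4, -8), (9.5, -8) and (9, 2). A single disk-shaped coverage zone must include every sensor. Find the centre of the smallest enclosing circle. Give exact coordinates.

Call the three points A, B, C in the order given.
Side lengths²: AB² = 182.25, AC² = 269, BC² = 100.25.
Since AC² = 269 < 182.25 + 100.25 = 282.5, the triangle is acute, so the smallest enclosing circle is the circumcircle.
Circumcentre = (2.75, -3.325), r² = 67.418125.
Centre = (2.75, -3.325).

(2.75, -3.325)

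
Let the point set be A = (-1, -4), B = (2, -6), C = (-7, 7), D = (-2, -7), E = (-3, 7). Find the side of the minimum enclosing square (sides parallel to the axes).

The bounding box has width 9 and height 14.
An axis-aligned square enclosing the set must have side ≥ max(width, height).
So the minimum side is max(9, 14) = 14.

14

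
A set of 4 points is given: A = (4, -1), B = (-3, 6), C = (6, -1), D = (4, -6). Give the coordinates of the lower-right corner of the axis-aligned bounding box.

(6, -6)

x-range [-3, 6], y-range [-6, 6].
The lower-right corner is (6, -6).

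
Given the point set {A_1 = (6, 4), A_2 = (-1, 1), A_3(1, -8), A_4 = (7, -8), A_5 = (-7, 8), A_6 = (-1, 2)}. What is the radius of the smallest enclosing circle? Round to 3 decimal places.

10.630

The minimum enclosing circle of a finite set is fixed by two of the points (as a diameter) or three (as a circumcircle).
The farthest pair is A_4–A_5 with squared distance 452. The circle on this segment as diameter has centre (0, 0) and r² = 452/4 = 113.
Check A_1: distance² to centre = 52 ≤ 113, so it lies inside.
All remaining points lie in this disk, and no smaller disk contains both endpoints, so this is the minimum enclosing circle.
r = √113 ≈ 10.630.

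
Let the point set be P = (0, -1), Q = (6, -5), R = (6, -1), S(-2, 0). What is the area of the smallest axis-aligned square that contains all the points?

The bounding box has width 8 and height 5.
An axis-aligned square enclosing the set must have side ≥ max(width, height).
So the minimum side is max(8, 5) = 8.
Area = 8² = 64.

64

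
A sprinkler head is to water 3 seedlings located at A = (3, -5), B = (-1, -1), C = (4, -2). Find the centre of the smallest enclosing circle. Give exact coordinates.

(1.25, -2.75)

Side lengths²: AB² = 32, AC² = 10, BC² = 26.
Since AB² = 32 < 26 + 10 = 36, the triangle is acute, so the smallest enclosing circle is the circumcircle.
Circumcentre = (1.25, -2.75), r² = 8.125.
Centre = (1.25, -2.75).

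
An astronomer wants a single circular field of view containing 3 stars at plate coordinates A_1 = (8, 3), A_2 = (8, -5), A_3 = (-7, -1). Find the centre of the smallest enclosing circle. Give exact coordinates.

Side lengths²: A_1A_2² = 64, A_1A_3² = 241, A_2A_3² = 241.
Since A_2A_3² = 241 < 241 + 64 = 305, the triangle is acute, so the smallest enclosing circle is the circumcircle.
Circumcentre = (31/30, -1), r² = 58081/900.
Centre = (31/30, -1).

(31/30, -1)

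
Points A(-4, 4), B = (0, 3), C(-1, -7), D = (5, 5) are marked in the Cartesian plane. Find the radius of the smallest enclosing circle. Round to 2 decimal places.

By Welzl's lemma the MEC is supported by two points (diametrically opposite) or three points (on a circumcircle).
The minimum enclosing circle is determined by three boundary points: A, C, D.
Their circumcentre is (18/17, -9/17) with r² = 13325/289.
The farthest remaining point B is at distance² 3924/289 ≤ 13325/289.
r = √(13325/289) ≈ 6.79.

6.79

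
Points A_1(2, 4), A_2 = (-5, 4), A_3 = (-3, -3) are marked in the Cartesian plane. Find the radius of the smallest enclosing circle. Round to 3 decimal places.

Side lengths²: A_1A_2² = 49, A_1A_3² = 74, A_2A_3² = 53.
Since A_1A_3² = 74 < 53 + 49 = 102, the triangle is acute, so the smallest enclosing circle is the circumcircle.
Circumcentre = (-1.5, 17/14), r² = 1961/98.
r = √(1961/98) ≈ 4.473.

4.473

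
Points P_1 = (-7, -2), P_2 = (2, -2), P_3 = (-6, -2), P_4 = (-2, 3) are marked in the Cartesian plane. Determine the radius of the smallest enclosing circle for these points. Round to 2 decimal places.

A smallest enclosing disk is always determined by at most three of the input points on its boundary.
The minimum enclosing circle is determined by three boundary points: P_1, P_2, P_4.
Their circumcentre is (-2.5, -1.5) with r² = 20.5.
The farthest remaining point P_3 is at distance² 12.5 ≤ 20.5.
r = √(20.5) ≈ 4.53.

4.53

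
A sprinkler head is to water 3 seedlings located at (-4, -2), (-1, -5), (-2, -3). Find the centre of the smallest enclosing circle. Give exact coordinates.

Call the three points A, B, C in the order given.
Side lengths²: AB² = 18, AC² = 5, BC² = 5.
Since AB² = 18 ≥ 5 + 5 = 10, the angle opposite AB is not acute, so the smallest enclosing circle has AB as diameter.
Centre = midpoint of AB = (-2.5, -3.5), r² = 18/4 = 4.5.
Centre = (-2.5, -3.5).

(-2.5, -3.5)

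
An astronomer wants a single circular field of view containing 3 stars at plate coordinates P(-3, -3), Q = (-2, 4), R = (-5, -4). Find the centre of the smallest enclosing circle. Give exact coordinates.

(-3.5, 0)

Side lengths²: PQ² = 50, PR² = 5, QR² = 73.
Since QR² = 73 ≥ 50 + 5 = 55, the angle opposite QR is not acute, so the smallest enclosing circle has QR as diameter.
Centre = midpoint of QR = (-3.5, 0), r² = 73/4 = 18.25.
Centre = (-3.5, 0).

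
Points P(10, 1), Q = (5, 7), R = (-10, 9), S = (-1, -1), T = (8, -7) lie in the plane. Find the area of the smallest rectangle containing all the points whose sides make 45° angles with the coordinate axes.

In coordinates u = x + y, v = x − y the rectangle is axis-aligned; the map (x,y)→(u,v) scales areas by 2.
u-values: 11, 12, -1, -2, 1; range = 12 − (-2) = 14.
v-values: 9, -2, -19, 0, 15; range = 15 − (-19) = 34.
Area = (14 × 34) / 2 = 238.

238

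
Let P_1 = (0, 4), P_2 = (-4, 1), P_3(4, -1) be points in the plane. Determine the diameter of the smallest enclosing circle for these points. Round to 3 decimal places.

8.246

Side lengths²: P_1P_2² = 25, P_1P_3² = 41, P_2P_3² = 68.
Since P_2P_3² = 68 ≥ 41 + 25 = 66, the angle opposite P_2P_3 is not acute, so the smallest enclosing circle has P_2P_3 as diameter.
Centre = midpoint of P_2P_3 = (0, 0), r² = 68/4 = 17.
Diameter = 2r = 2√17 ≈ 8.246.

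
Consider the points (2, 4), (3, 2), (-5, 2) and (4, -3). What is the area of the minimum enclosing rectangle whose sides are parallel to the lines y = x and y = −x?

63

In coordinates u = x + y, v = x − y the rectangle is axis-aligned; the map (x,y)→(u,v) scales areas by 2.
u-values: 6, 5, -3, 1; range = 6 − (-3) = 9.
v-values: -2, 1, -7, 7; range = 7 − (-7) = 14.
Area = (9 × 14) / 2 = 63.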